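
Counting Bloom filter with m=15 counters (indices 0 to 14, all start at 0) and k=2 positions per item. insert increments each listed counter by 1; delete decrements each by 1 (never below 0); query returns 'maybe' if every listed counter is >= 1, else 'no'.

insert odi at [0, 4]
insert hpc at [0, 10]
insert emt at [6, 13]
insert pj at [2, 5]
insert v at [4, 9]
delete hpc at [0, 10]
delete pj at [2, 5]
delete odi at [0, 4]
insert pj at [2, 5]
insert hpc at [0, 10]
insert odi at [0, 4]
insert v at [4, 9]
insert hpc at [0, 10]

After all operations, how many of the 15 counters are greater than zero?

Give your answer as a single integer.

Step 1: insert odi at [0, 4] -> counters=[1,0,0,0,1,0,0,0,0,0,0,0,0,0,0]
Step 2: insert hpc at [0, 10] -> counters=[2,0,0,0,1,0,0,0,0,0,1,0,0,0,0]
Step 3: insert emt at [6, 13] -> counters=[2,0,0,0,1,0,1,0,0,0,1,0,0,1,0]
Step 4: insert pj at [2, 5] -> counters=[2,0,1,0,1,1,1,0,0,0,1,0,0,1,0]
Step 5: insert v at [4, 9] -> counters=[2,0,1,0,2,1,1,0,0,1,1,0,0,1,0]
Step 6: delete hpc at [0, 10] -> counters=[1,0,1,0,2,1,1,0,0,1,0,0,0,1,0]
Step 7: delete pj at [2, 5] -> counters=[1,0,0,0,2,0,1,0,0,1,0,0,0,1,0]
Step 8: delete odi at [0, 4] -> counters=[0,0,0,0,1,0,1,0,0,1,0,0,0,1,0]
Step 9: insert pj at [2, 5] -> counters=[0,0,1,0,1,1,1,0,0,1,0,0,0,1,0]
Step 10: insert hpc at [0, 10] -> counters=[1,0,1,0,1,1,1,0,0,1,1,0,0,1,0]
Step 11: insert odi at [0, 4] -> counters=[2,0,1,0,2,1,1,0,0,1,1,0,0,1,0]
Step 12: insert v at [4, 9] -> counters=[2,0,1,0,3,1,1,0,0,2,1,0,0,1,0]
Step 13: insert hpc at [0, 10] -> counters=[3,0,1,0,3,1,1,0,0,2,2,0,0,1,0]
Final counters=[3,0,1,0,3,1,1,0,0,2,2,0,0,1,0] -> 8 nonzero

Answer: 8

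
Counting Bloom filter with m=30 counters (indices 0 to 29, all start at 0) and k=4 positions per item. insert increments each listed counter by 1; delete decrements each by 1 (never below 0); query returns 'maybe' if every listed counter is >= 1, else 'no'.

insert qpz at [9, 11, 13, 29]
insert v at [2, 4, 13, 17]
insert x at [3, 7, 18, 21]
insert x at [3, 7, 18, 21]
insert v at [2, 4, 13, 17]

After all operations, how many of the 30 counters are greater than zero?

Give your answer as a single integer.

Step 1: insert qpz at [9, 11, 13, 29] -> counters=[0,0,0,0,0,0,0,0,0,1,0,1,0,1,0,0,0,0,0,0,0,0,0,0,0,0,0,0,0,1]
Step 2: insert v at [2, 4, 13, 17] -> counters=[0,0,1,0,1,0,0,0,0,1,0,1,0,2,0,0,0,1,0,0,0,0,0,0,0,0,0,0,0,1]
Step 3: insert x at [3, 7, 18, 21] -> counters=[0,0,1,1,1,0,0,1,0,1,0,1,0,2,0,0,0,1,1,0,0,1,0,0,0,0,0,0,0,1]
Step 4: insert x at [3, 7, 18, 21] -> counters=[0,0,1,2,1,0,0,2,0,1,0,1,0,2,0,0,0,1,2,0,0,2,0,0,0,0,0,0,0,1]
Step 5: insert v at [2, 4, 13, 17] -> counters=[0,0,2,2,2,0,0,2,0,1,0,1,0,3,0,0,0,2,2,0,0,2,0,0,0,0,0,0,0,1]
Final counters=[0,0,2,2,2,0,0,2,0,1,0,1,0,3,0,0,0,2,2,0,0,2,0,0,0,0,0,0,0,1] -> 11 nonzero

Answer: 11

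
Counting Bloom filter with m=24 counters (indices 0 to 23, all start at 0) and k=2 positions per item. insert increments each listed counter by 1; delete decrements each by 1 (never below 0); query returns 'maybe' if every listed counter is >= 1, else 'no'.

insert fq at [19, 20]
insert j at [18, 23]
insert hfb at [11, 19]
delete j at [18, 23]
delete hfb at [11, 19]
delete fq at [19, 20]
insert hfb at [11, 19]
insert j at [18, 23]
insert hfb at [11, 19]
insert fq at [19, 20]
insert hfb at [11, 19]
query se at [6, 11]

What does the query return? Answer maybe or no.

Answer: no

Derivation:
Step 1: insert fq at [19, 20] -> counters=[0,0,0,0,0,0,0,0,0,0,0,0,0,0,0,0,0,0,0,1,1,0,0,0]
Step 2: insert j at [18, 23] -> counters=[0,0,0,0,0,0,0,0,0,0,0,0,0,0,0,0,0,0,1,1,1,0,0,1]
Step 3: insert hfb at [11, 19] -> counters=[0,0,0,0,0,0,0,0,0,0,0,1,0,0,0,0,0,0,1,2,1,0,0,1]
Step 4: delete j at [18, 23] -> counters=[0,0,0,0,0,0,0,0,0,0,0,1,0,0,0,0,0,0,0,2,1,0,0,0]
Step 5: delete hfb at [11, 19] -> counters=[0,0,0,0,0,0,0,0,0,0,0,0,0,0,0,0,0,0,0,1,1,0,0,0]
Step 6: delete fq at [19, 20] -> counters=[0,0,0,0,0,0,0,0,0,0,0,0,0,0,0,0,0,0,0,0,0,0,0,0]
Step 7: insert hfb at [11, 19] -> counters=[0,0,0,0,0,0,0,0,0,0,0,1,0,0,0,0,0,0,0,1,0,0,0,0]
Step 8: insert j at [18, 23] -> counters=[0,0,0,0,0,0,0,0,0,0,0,1,0,0,0,0,0,0,1,1,0,0,0,1]
Step 9: insert hfb at [11, 19] -> counters=[0,0,0,0,0,0,0,0,0,0,0,2,0,0,0,0,0,0,1,2,0,0,0,1]
Step 10: insert fq at [19, 20] -> counters=[0,0,0,0,0,0,0,0,0,0,0,2,0,0,0,0,0,0,1,3,1,0,0,1]
Step 11: insert hfb at [11, 19] -> counters=[0,0,0,0,0,0,0,0,0,0,0,3,0,0,0,0,0,0,1,4,1,0,0,1]
Query se: check counters[6]=0 counters[11]=3 -> no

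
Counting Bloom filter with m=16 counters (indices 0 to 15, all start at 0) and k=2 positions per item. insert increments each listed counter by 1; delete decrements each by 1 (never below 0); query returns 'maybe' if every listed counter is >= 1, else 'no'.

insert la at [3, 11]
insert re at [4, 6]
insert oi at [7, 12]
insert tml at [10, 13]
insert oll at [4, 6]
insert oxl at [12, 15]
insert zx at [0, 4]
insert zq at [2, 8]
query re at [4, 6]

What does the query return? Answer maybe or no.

Answer: maybe

Derivation:
Step 1: insert la at [3, 11] -> counters=[0,0,0,1,0,0,0,0,0,0,0,1,0,0,0,0]
Step 2: insert re at [4, 6] -> counters=[0,0,0,1,1,0,1,0,0,0,0,1,0,0,0,0]
Step 3: insert oi at [7, 12] -> counters=[0,0,0,1,1,0,1,1,0,0,0,1,1,0,0,0]
Step 4: insert tml at [10, 13] -> counters=[0,0,0,1,1,0,1,1,0,0,1,1,1,1,0,0]
Step 5: insert oll at [4, 6] -> counters=[0,0,0,1,2,0,2,1,0,0,1,1,1,1,0,0]
Step 6: insert oxl at [12, 15] -> counters=[0,0,0,1,2,0,2,1,0,0,1,1,2,1,0,1]
Step 7: insert zx at [0, 4] -> counters=[1,0,0,1,3,0,2,1,0,0,1,1,2,1,0,1]
Step 8: insert zq at [2, 8] -> counters=[1,0,1,1,3,0,2,1,1,0,1,1,2,1,0,1]
Query re: check counters[4]=3 counters[6]=2 -> maybe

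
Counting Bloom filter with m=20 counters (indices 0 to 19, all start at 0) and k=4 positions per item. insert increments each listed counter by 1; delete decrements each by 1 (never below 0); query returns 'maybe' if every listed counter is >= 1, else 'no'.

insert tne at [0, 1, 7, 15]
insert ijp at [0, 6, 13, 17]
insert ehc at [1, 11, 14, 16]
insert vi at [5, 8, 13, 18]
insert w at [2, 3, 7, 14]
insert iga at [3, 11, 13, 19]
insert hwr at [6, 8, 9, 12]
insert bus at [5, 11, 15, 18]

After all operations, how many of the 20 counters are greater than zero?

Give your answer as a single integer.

Answer: 18

Derivation:
Step 1: insert tne at [0, 1, 7, 15] -> counters=[1,1,0,0,0,0,0,1,0,0,0,0,0,0,0,1,0,0,0,0]
Step 2: insert ijp at [0, 6, 13, 17] -> counters=[2,1,0,0,0,0,1,1,0,0,0,0,0,1,0,1,0,1,0,0]
Step 3: insert ehc at [1, 11, 14, 16] -> counters=[2,2,0,0,0,0,1,1,0,0,0,1,0,1,1,1,1,1,0,0]
Step 4: insert vi at [5, 8, 13, 18] -> counters=[2,2,0,0,0,1,1,1,1,0,0,1,0,2,1,1,1,1,1,0]
Step 5: insert w at [2, 3, 7, 14] -> counters=[2,2,1,1,0,1,1,2,1,0,0,1,0,2,2,1,1,1,1,0]
Step 6: insert iga at [3, 11, 13, 19] -> counters=[2,2,1,2,0,1,1,2,1,0,0,2,0,3,2,1,1,1,1,1]
Step 7: insert hwr at [6, 8, 9, 12] -> counters=[2,2,1,2,0,1,2,2,2,1,0,2,1,3,2,1,1,1,1,1]
Step 8: insert bus at [5, 11, 15, 18] -> counters=[2,2,1,2,0,2,2,2,2,1,0,3,1,3,2,2,1,1,2,1]
Final counters=[2,2,1,2,0,2,2,2,2,1,0,3,1,3,2,2,1,1,2,1] -> 18 nonzero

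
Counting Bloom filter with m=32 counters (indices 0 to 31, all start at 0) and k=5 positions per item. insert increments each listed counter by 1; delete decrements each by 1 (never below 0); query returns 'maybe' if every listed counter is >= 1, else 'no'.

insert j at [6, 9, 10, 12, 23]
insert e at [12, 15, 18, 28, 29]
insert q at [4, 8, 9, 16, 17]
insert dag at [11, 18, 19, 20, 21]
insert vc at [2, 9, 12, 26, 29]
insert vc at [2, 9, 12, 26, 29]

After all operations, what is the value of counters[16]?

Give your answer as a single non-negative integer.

Step 1: insert j at [6, 9, 10, 12, 23] -> counters=[0,0,0,0,0,0,1,0,0,1,1,0,1,0,0,0,0,0,0,0,0,0,0,1,0,0,0,0,0,0,0,0]
Step 2: insert e at [12, 15, 18, 28, 29] -> counters=[0,0,0,0,0,0,1,0,0,1,1,0,2,0,0,1,0,0,1,0,0,0,0,1,0,0,0,0,1,1,0,0]
Step 3: insert q at [4, 8, 9, 16, 17] -> counters=[0,0,0,0,1,0,1,0,1,2,1,0,2,0,0,1,1,1,1,0,0,0,0,1,0,0,0,0,1,1,0,0]
Step 4: insert dag at [11, 18, 19, 20, 21] -> counters=[0,0,0,0,1,0,1,0,1,2,1,1,2,0,0,1,1,1,2,1,1,1,0,1,0,0,0,0,1,1,0,0]
Step 5: insert vc at [2, 9, 12, 26, 29] -> counters=[0,0,1,0,1,0,1,0,1,3,1,1,3,0,0,1,1,1,2,1,1,1,0,1,0,0,1,0,1,2,0,0]
Step 6: insert vc at [2, 9, 12, 26, 29] -> counters=[0,0,2,0,1,0,1,0,1,4,1,1,4,0,0,1,1,1,2,1,1,1,0,1,0,0,2,0,1,3,0,0]
Final counters=[0,0,2,0,1,0,1,0,1,4,1,1,4,0,0,1,1,1,2,1,1,1,0,1,0,0,2,0,1,3,0,0] -> counters[16]=1

Answer: 1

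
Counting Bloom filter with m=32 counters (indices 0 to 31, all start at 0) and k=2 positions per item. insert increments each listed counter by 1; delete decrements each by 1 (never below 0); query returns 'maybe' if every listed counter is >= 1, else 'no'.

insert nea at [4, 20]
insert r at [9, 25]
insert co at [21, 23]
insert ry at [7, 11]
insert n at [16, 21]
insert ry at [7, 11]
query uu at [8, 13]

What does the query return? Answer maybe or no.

Answer: no

Derivation:
Step 1: insert nea at [4, 20] -> counters=[0,0,0,0,1,0,0,0,0,0,0,0,0,0,0,0,0,0,0,0,1,0,0,0,0,0,0,0,0,0,0,0]
Step 2: insert r at [9, 25] -> counters=[0,0,0,0,1,0,0,0,0,1,0,0,0,0,0,0,0,0,0,0,1,0,0,0,0,1,0,0,0,0,0,0]
Step 3: insert co at [21, 23] -> counters=[0,0,0,0,1,0,0,0,0,1,0,0,0,0,0,0,0,0,0,0,1,1,0,1,0,1,0,0,0,0,0,0]
Step 4: insert ry at [7, 11] -> counters=[0,0,0,0,1,0,0,1,0,1,0,1,0,0,0,0,0,0,0,0,1,1,0,1,0,1,0,0,0,0,0,0]
Step 5: insert n at [16, 21] -> counters=[0,0,0,0,1,0,0,1,0,1,0,1,0,0,0,0,1,0,0,0,1,2,0,1,0,1,0,0,0,0,0,0]
Step 6: insert ry at [7, 11] -> counters=[0,0,0,0,1,0,0,2,0,1,0,2,0,0,0,0,1,0,0,0,1,2,0,1,0,1,0,0,0,0,0,0]
Query uu: check counters[8]=0 counters[13]=0 -> no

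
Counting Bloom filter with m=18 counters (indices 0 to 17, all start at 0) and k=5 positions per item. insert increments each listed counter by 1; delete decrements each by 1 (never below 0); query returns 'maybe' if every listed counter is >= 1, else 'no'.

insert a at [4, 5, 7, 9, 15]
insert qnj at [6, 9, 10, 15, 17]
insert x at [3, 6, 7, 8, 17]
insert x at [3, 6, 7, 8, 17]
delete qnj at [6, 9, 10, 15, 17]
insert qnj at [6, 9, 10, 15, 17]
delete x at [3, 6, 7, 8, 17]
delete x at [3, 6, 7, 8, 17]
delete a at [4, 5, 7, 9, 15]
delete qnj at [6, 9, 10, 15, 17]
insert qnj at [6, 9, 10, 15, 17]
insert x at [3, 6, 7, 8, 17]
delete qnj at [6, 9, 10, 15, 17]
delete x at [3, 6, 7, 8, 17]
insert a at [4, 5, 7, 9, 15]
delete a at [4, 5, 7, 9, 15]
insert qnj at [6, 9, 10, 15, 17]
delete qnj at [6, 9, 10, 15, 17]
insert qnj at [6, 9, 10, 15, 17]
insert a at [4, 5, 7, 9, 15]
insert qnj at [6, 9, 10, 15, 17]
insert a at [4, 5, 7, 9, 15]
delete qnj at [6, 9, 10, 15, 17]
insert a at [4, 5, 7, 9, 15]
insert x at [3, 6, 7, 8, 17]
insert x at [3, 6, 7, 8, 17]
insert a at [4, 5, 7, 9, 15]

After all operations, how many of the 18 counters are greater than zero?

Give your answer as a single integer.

Answer: 10

Derivation:
Step 1: insert a at [4, 5, 7, 9, 15] -> counters=[0,0,0,0,1,1,0,1,0,1,0,0,0,0,0,1,0,0]
Step 2: insert qnj at [6, 9, 10, 15, 17] -> counters=[0,0,0,0,1,1,1,1,0,2,1,0,0,0,0,2,0,1]
Step 3: insert x at [3, 6, 7, 8, 17] -> counters=[0,0,0,1,1,1,2,2,1,2,1,0,0,0,0,2,0,2]
Step 4: insert x at [3, 6, 7, 8, 17] -> counters=[0,0,0,2,1,1,3,3,2,2,1,0,0,0,0,2,0,3]
Step 5: delete qnj at [6, 9, 10, 15, 17] -> counters=[0,0,0,2,1,1,2,3,2,1,0,0,0,0,0,1,0,2]
Step 6: insert qnj at [6, 9, 10, 15, 17] -> counters=[0,0,0,2,1,1,3,3,2,2,1,0,0,0,0,2,0,3]
Step 7: delete x at [3, 6, 7, 8, 17] -> counters=[0,0,0,1,1,1,2,2,1,2,1,0,0,0,0,2,0,2]
Step 8: delete x at [3, 6, 7, 8, 17] -> counters=[0,0,0,0,1,1,1,1,0,2,1,0,0,0,0,2,0,1]
Step 9: delete a at [4, 5, 7, 9, 15] -> counters=[0,0,0,0,0,0,1,0,0,1,1,0,0,0,0,1,0,1]
Step 10: delete qnj at [6, 9, 10, 15, 17] -> counters=[0,0,0,0,0,0,0,0,0,0,0,0,0,0,0,0,0,0]
Step 11: insert qnj at [6, 9, 10, 15, 17] -> counters=[0,0,0,0,0,0,1,0,0,1,1,0,0,0,0,1,0,1]
Step 12: insert x at [3, 6, 7, 8, 17] -> counters=[0,0,0,1,0,0,2,1,1,1,1,0,0,0,0,1,0,2]
Step 13: delete qnj at [6, 9, 10, 15, 17] -> counters=[0,0,0,1,0,0,1,1,1,0,0,0,0,0,0,0,0,1]
Step 14: delete x at [3, 6, 7, 8, 17] -> counters=[0,0,0,0,0,0,0,0,0,0,0,0,0,0,0,0,0,0]
Step 15: insert a at [4, 5, 7, 9, 15] -> counters=[0,0,0,0,1,1,0,1,0,1,0,0,0,0,0,1,0,0]
Step 16: delete a at [4, 5, 7, 9, 15] -> counters=[0,0,0,0,0,0,0,0,0,0,0,0,0,0,0,0,0,0]
Step 17: insert qnj at [6, 9, 10, 15, 17] -> counters=[0,0,0,0,0,0,1,0,0,1,1,0,0,0,0,1,0,1]
Step 18: delete qnj at [6, 9, 10, 15, 17] -> counters=[0,0,0,0,0,0,0,0,0,0,0,0,0,0,0,0,0,0]
Step 19: insert qnj at [6, 9, 10, 15, 17] -> counters=[0,0,0,0,0,0,1,0,0,1,1,0,0,0,0,1,0,1]
Step 20: insert a at [4, 5, 7, 9, 15] -> counters=[0,0,0,0,1,1,1,1,0,2,1,0,0,0,0,2,0,1]
Step 21: insert qnj at [6, 9, 10, 15, 17] -> counters=[0,0,0,0,1,1,2,1,0,3,2,0,0,0,0,3,0,2]
Step 22: insert a at [4, 5, 7, 9, 15] -> counters=[0,0,0,0,2,2,2,2,0,4,2,0,0,0,0,4,0,2]
Step 23: delete qnj at [6, 9, 10, 15, 17] -> counters=[0,0,0,0,2,2,1,2,0,3,1,0,0,0,0,3,0,1]
Step 24: insert a at [4, 5, 7, 9, 15] -> counters=[0,0,0,0,3,3,1,3,0,4,1,0,0,0,0,4,0,1]
Step 25: insert x at [3, 6, 7, 8, 17] -> counters=[0,0,0,1,3,3,2,4,1,4,1,0,0,0,0,4,0,2]
Step 26: insert x at [3, 6, 7, 8, 17] -> counters=[0,0,0,2,3,3,3,5,2,4,1,0,0,0,0,4,0,3]
Step 27: insert a at [4, 5, 7, 9, 15] -> counters=[0,0,0,2,4,4,3,6,2,5,1,0,0,0,0,5,0,3]
Final counters=[0,0,0,2,4,4,3,6,2,5,1,0,0,0,0,5,0,3] -> 10 nonzero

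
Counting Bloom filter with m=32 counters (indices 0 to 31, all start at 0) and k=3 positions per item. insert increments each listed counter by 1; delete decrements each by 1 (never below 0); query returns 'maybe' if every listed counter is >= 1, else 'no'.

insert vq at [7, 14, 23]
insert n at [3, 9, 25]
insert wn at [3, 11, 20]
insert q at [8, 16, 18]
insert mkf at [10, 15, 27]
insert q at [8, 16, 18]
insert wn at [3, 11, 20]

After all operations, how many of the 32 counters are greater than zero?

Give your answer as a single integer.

Answer: 14

Derivation:
Step 1: insert vq at [7, 14, 23] -> counters=[0,0,0,0,0,0,0,1,0,0,0,0,0,0,1,0,0,0,0,0,0,0,0,1,0,0,0,0,0,0,0,0]
Step 2: insert n at [3, 9, 25] -> counters=[0,0,0,1,0,0,0,1,0,1,0,0,0,0,1,0,0,0,0,0,0,0,0,1,0,1,0,0,0,0,0,0]
Step 3: insert wn at [3, 11, 20] -> counters=[0,0,0,2,0,0,0,1,0,1,0,1,0,0,1,0,0,0,0,0,1,0,0,1,0,1,0,0,0,0,0,0]
Step 4: insert q at [8, 16, 18] -> counters=[0,0,0,2,0,0,0,1,1,1,0,1,0,0,1,0,1,0,1,0,1,0,0,1,0,1,0,0,0,0,0,0]
Step 5: insert mkf at [10, 15, 27] -> counters=[0,0,0,2,0,0,0,1,1,1,1,1,0,0,1,1,1,0,1,0,1,0,0,1,0,1,0,1,0,0,0,0]
Step 6: insert q at [8, 16, 18] -> counters=[0,0,0,2,0,0,0,1,2,1,1,1,0,0,1,1,2,0,2,0,1,0,0,1,0,1,0,1,0,0,0,0]
Step 7: insert wn at [3, 11, 20] -> counters=[0,0,0,3,0,0,0,1,2,1,1,2,0,0,1,1,2,0,2,0,2,0,0,1,0,1,0,1,0,0,0,0]
Final counters=[0,0,0,3,0,0,0,1,2,1,1,2,0,0,1,1,2,0,2,0,2,0,0,1,0,1,0,1,0,0,0,0] -> 14 nonzero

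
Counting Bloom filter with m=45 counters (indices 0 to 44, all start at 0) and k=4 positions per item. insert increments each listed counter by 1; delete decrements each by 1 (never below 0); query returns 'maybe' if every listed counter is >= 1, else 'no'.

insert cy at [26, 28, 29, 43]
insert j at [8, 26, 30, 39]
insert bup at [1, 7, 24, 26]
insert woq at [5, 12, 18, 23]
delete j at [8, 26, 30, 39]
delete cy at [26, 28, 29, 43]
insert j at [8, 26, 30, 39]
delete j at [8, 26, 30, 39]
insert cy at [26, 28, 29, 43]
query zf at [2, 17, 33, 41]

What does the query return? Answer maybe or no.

Step 1: insert cy at [26, 28, 29, 43] -> counters=[0,0,0,0,0,0,0,0,0,0,0,0,0,0,0,0,0,0,0,0,0,0,0,0,0,0,1,0,1,1,0,0,0,0,0,0,0,0,0,0,0,0,0,1,0]
Step 2: insert j at [8, 26, 30, 39] -> counters=[0,0,0,0,0,0,0,0,1,0,0,0,0,0,0,0,0,0,0,0,0,0,0,0,0,0,2,0,1,1,1,0,0,0,0,0,0,0,0,1,0,0,0,1,0]
Step 3: insert bup at [1, 7, 24, 26] -> counters=[0,1,0,0,0,0,0,1,1,0,0,0,0,0,0,0,0,0,0,0,0,0,0,0,1,0,3,0,1,1,1,0,0,0,0,0,0,0,0,1,0,0,0,1,0]
Step 4: insert woq at [5, 12, 18, 23] -> counters=[0,1,0,0,0,1,0,1,1,0,0,0,1,0,0,0,0,0,1,0,0,0,0,1,1,0,3,0,1,1,1,0,0,0,0,0,0,0,0,1,0,0,0,1,0]
Step 5: delete j at [8, 26, 30, 39] -> counters=[0,1,0,0,0,1,0,1,0,0,0,0,1,0,0,0,0,0,1,0,0,0,0,1,1,0,2,0,1,1,0,0,0,0,0,0,0,0,0,0,0,0,0,1,0]
Step 6: delete cy at [26, 28, 29, 43] -> counters=[0,1,0,0,0,1,0,1,0,0,0,0,1,0,0,0,0,0,1,0,0,0,0,1,1,0,1,0,0,0,0,0,0,0,0,0,0,0,0,0,0,0,0,0,0]
Step 7: insert j at [8, 26, 30, 39] -> counters=[0,1,0,0,0,1,0,1,1,0,0,0,1,0,0,0,0,0,1,0,0,0,0,1,1,0,2,0,0,0,1,0,0,0,0,0,0,0,0,1,0,0,0,0,0]
Step 8: delete j at [8, 26, 30, 39] -> counters=[0,1,0,0,0,1,0,1,0,0,0,0,1,0,0,0,0,0,1,0,0,0,0,1,1,0,1,0,0,0,0,0,0,0,0,0,0,0,0,0,0,0,0,0,0]
Step 9: insert cy at [26, 28, 29, 43] -> counters=[0,1,0,0,0,1,0,1,0,0,0,0,1,0,0,0,0,0,1,0,0,0,0,1,1,0,2,0,1,1,0,0,0,0,0,0,0,0,0,0,0,0,0,1,0]
Query zf: check counters[2]=0 counters[17]=0 counters[33]=0 counters[41]=0 -> no

Answer: no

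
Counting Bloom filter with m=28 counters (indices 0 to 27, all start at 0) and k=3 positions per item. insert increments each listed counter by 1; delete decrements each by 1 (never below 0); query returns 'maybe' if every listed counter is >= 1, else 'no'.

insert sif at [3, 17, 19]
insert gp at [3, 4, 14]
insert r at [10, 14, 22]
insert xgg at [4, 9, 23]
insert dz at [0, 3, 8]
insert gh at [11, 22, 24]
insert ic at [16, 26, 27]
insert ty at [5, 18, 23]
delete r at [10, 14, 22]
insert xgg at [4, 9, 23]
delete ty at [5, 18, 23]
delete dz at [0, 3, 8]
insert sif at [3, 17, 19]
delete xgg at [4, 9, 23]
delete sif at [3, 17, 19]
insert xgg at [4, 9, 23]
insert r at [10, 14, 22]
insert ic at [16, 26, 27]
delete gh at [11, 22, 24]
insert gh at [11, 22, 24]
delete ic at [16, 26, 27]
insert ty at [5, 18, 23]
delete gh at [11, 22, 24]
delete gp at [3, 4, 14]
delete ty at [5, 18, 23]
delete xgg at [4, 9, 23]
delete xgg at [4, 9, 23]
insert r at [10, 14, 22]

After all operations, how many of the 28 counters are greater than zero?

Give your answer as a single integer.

Answer: 9

Derivation:
Step 1: insert sif at [3, 17, 19] -> counters=[0,0,0,1,0,0,0,0,0,0,0,0,0,0,0,0,0,1,0,1,0,0,0,0,0,0,0,0]
Step 2: insert gp at [3, 4, 14] -> counters=[0,0,0,2,1,0,0,0,0,0,0,0,0,0,1,0,0,1,0,1,0,0,0,0,0,0,0,0]
Step 3: insert r at [10, 14, 22] -> counters=[0,0,0,2,1,0,0,0,0,0,1,0,0,0,2,0,0,1,0,1,0,0,1,0,0,0,0,0]
Step 4: insert xgg at [4, 9, 23] -> counters=[0,0,0,2,2,0,0,0,0,1,1,0,0,0,2,0,0,1,0,1,0,0,1,1,0,0,0,0]
Step 5: insert dz at [0, 3, 8] -> counters=[1,0,0,3,2,0,0,0,1,1,1,0,0,0,2,0,0,1,0,1,0,0,1,1,0,0,0,0]
Step 6: insert gh at [11, 22, 24] -> counters=[1,0,0,3,2,0,0,0,1,1,1,1,0,0,2,0,0,1,0,1,0,0,2,1,1,0,0,0]
Step 7: insert ic at [16, 26, 27] -> counters=[1,0,0,3,2,0,0,0,1,1,1,1,0,0,2,0,1,1,0,1,0,0,2,1,1,0,1,1]
Step 8: insert ty at [5, 18, 23] -> counters=[1,0,0,3,2,1,0,0,1,1,1,1,0,0,2,0,1,1,1,1,0,0,2,2,1,0,1,1]
Step 9: delete r at [10, 14, 22] -> counters=[1,0,0,3,2,1,0,0,1,1,0,1,0,0,1,0,1,1,1,1,0,0,1,2,1,0,1,1]
Step 10: insert xgg at [4, 9, 23] -> counters=[1,0,0,3,3,1,0,0,1,2,0,1,0,0,1,0,1,1,1,1,0,0,1,3,1,0,1,1]
Step 11: delete ty at [5, 18, 23] -> counters=[1,0,0,3,3,0,0,0,1,2,0,1,0,0,1,0,1,1,0,1,0,0,1,2,1,0,1,1]
Step 12: delete dz at [0, 3, 8] -> counters=[0,0,0,2,3,0,0,0,0,2,0,1,0,0,1,0,1,1,0,1,0,0,1,2,1,0,1,1]
Step 13: insert sif at [3, 17, 19] -> counters=[0,0,0,3,3,0,0,0,0,2,0,1,0,0,1,0,1,2,0,2,0,0,1,2,1,0,1,1]
Step 14: delete xgg at [4, 9, 23] -> counters=[0,0,0,3,2,0,0,0,0,1,0,1,0,0,1,0,1,2,0,2,0,0,1,1,1,0,1,1]
Step 15: delete sif at [3, 17, 19] -> counters=[0,0,0,2,2,0,0,0,0,1,0,1,0,0,1,0,1,1,0,1,0,0,1,1,1,0,1,1]
Step 16: insert xgg at [4, 9, 23] -> counters=[0,0,0,2,3,0,0,0,0,2,0,1,0,0,1,0,1,1,0,1,0,0,1,2,1,0,1,1]
Step 17: insert r at [10, 14, 22] -> counters=[0,0,0,2,3,0,0,0,0,2,1,1,0,0,2,0,1,1,0,1,0,0,2,2,1,0,1,1]
Step 18: insert ic at [16, 26, 27] -> counters=[0,0,0,2,3,0,0,0,0,2,1,1,0,0,2,0,2,1,0,1,0,0,2,2,1,0,2,2]
Step 19: delete gh at [11, 22, 24] -> counters=[0,0,0,2,3,0,0,0,0,2,1,0,0,0,2,0,2,1,0,1,0,0,1,2,0,0,2,2]
Step 20: insert gh at [11, 22, 24] -> counters=[0,0,0,2,3,0,0,0,0,2,1,1,0,0,2,0,2,1,0,1,0,0,2,2,1,0,2,2]
Step 21: delete ic at [16, 26, 27] -> counters=[0,0,0,2,3,0,0,0,0,2,1,1,0,0,2,0,1,1,0,1,0,0,2,2,1,0,1,1]
Step 22: insert ty at [5, 18, 23] -> counters=[0,0,0,2,3,1,0,0,0,2,1,1,0,0,2,0,1,1,1,1,0,0,2,3,1,0,1,1]
Step 23: delete gh at [11, 22, 24] -> counters=[0,0,0,2,3,1,0,0,0,2,1,0,0,0,2,0,1,1,1,1,0,0,1,3,0,0,1,1]
Step 24: delete gp at [3, 4, 14] -> counters=[0,0,0,1,2,1,0,0,0,2,1,0,0,0,1,0,1,1,1,1,0,0,1,3,0,0,1,1]
Step 25: delete ty at [5, 18, 23] -> counters=[0,0,0,1,2,0,0,0,0,2,1,0,0,0,1,0,1,1,0,1,0,0,1,2,0,0,1,1]
Step 26: delete xgg at [4, 9, 23] -> counters=[0,0,0,1,1,0,0,0,0,1,1,0,0,0,1,0,1,1,0,1,0,0,1,1,0,0,1,1]
Step 27: delete xgg at [4, 9, 23] -> counters=[0,0,0,1,0,0,0,0,0,0,1,0,0,0,1,0,1,1,0,1,0,0,1,0,0,0,1,1]
Step 28: insert r at [10, 14, 22] -> counters=[0,0,0,1,0,0,0,0,0,0,2,0,0,0,2,0,1,1,0,1,0,0,2,0,0,0,1,1]
Final counters=[0,0,0,1,0,0,0,0,0,0,2,0,0,0,2,0,1,1,0,1,0,0,2,0,0,0,1,1] -> 9 nonzero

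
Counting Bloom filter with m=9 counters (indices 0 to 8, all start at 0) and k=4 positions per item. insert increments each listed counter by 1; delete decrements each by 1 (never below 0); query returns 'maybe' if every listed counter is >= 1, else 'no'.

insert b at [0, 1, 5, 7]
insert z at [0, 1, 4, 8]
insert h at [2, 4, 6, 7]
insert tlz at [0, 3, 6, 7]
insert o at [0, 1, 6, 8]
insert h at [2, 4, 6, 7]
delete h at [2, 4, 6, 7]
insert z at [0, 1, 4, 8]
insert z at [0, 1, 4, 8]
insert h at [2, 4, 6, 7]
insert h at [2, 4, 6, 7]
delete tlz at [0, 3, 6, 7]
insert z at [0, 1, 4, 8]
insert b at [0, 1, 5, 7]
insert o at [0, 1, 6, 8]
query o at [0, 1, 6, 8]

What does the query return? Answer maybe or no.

Step 1: insert b at [0, 1, 5, 7] -> counters=[1,1,0,0,0,1,0,1,0]
Step 2: insert z at [0, 1, 4, 8] -> counters=[2,2,0,0,1,1,0,1,1]
Step 3: insert h at [2, 4, 6, 7] -> counters=[2,2,1,0,2,1,1,2,1]
Step 4: insert tlz at [0, 3, 6, 7] -> counters=[3,2,1,1,2,1,2,3,1]
Step 5: insert o at [0, 1, 6, 8] -> counters=[4,3,1,1,2,1,3,3,2]
Step 6: insert h at [2, 4, 6, 7] -> counters=[4,3,2,1,3,1,4,4,2]
Step 7: delete h at [2, 4, 6, 7] -> counters=[4,3,1,1,2,1,3,3,2]
Step 8: insert z at [0, 1, 4, 8] -> counters=[5,4,1,1,3,1,3,3,3]
Step 9: insert z at [0, 1, 4, 8] -> counters=[6,5,1,1,4,1,3,3,4]
Step 10: insert h at [2, 4, 6, 7] -> counters=[6,5,2,1,5,1,4,4,4]
Step 11: insert h at [2, 4, 6, 7] -> counters=[6,5,3,1,6,1,5,5,4]
Step 12: delete tlz at [0, 3, 6, 7] -> counters=[5,5,3,0,6,1,4,4,4]
Step 13: insert z at [0, 1, 4, 8] -> counters=[6,6,3,0,7,1,4,4,5]
Step 14: insert b at [0, 1, 5, 7] -> counters=[7,7,3,0,7,2,4,5,5]
Step 15: insert o at [0, 1, 6, 8] -> counters=[8,8,3,0,7,2,5,5,6]
Query o: check counters[0]=8 counters[1]=8 counters[6]=5 counters[8]=6 -> maybe

Answer: maybe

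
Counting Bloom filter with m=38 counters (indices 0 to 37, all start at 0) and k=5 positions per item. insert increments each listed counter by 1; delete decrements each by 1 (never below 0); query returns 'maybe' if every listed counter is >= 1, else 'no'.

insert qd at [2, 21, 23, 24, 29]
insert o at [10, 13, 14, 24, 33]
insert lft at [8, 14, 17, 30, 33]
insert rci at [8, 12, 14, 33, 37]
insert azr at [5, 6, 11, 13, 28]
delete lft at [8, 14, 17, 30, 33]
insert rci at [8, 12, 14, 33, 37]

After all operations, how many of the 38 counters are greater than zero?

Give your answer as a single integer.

Step 1: insert qd at [2, 21, 23, 24, 29] -> counters=[0,0,1,0,0,0,0,0,0,0,0,0,0,0,0,0,0,0,0,0,0,1,0,1,1,0,0,0,0,1,0,0,0,0,0,0,0,0]
Step 2: insert o at [10, 13, 14, 24, 33] -> counters=[0,0,1,0,0,0,0,0,0,0,1,0,0,1,1,0,0,0,0,0,0,1,0,1,2,0,0,0,0,1,0,0,0,1,0,0,0,0]
Step 3: insert lft at [8, 14, 17, 30, 33] -> counters=[0,0,1,0,0,0,0,0,1,0,1,0,0,1,2,0,0,1,0,0,0,1,0,1,2,0,0,0,0,1,1,0,0,2,0,0,0,0]
Step 4: insert rci at [8, 12, 14, 33, 37] -> counters=[0,0,1,0,0,0,0,0,2,0,1,0,1,1,3,0,0,1,0,0,0,1,0,1,2,0,0,0,0,1,1,0,0,3,0,0,0,1]
Step 5: insert azr at [5, 6, 11, 13, 28] -> counters=[0,0,1,0,0,1,1,0,2,0,1,1,1,2,3,0,0,1,0,0,0,1,0,1,2,0,0,0,1,1,1,0,0,3,0,0,0,1]
Step 6: delete lft at [8, 14, 17, 30, 33] -> counters=[0,0,1,0,0,1,1,0,1,0,1,1,1,2,2,0,0,0,0,0,0,1,0,1,2,0,0,0,1,1,0,0,0,2,0,0,0,1]
Step 7: insert rci at [8, 12, 14, 33, 37] -> counters=[0,0,1,0,0,1,1,0,2,0,1,1,2,2,3,0,0,0,0,0,0,1,0,1,2,0,0,0,1,1,0,0,0,3,0,0,0,2]
Final counters=[0,0,1,0,0,1,1,0,2,0,1,1,2,2,3,0,0,0,0,0,0,1,0,1,2,0,0,0,1,1,0,0,0,3,0,0,0,2] -> 16 nonzero

Answer: 16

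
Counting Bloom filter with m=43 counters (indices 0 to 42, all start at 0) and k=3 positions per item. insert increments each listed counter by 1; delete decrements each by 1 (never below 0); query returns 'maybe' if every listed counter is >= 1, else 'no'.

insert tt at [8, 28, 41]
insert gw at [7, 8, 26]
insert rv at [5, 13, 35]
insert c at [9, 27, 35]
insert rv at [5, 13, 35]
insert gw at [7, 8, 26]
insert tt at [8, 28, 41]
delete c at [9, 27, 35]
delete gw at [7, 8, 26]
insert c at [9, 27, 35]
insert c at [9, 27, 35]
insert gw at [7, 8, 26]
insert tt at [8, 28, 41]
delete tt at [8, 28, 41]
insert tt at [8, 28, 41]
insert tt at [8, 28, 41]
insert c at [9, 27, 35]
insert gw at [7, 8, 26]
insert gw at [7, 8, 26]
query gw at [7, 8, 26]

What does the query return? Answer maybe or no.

Answer: maybe

Derivation:
Step 1: insert tt at [8, 28, 41] -> counters=[0,0,0,0,0,0,0,0,1,0,0,0,0,0,0,0,0,0,0,0,0,0,0,0,0,0,0,0,1,0,0,0,0,0,0,0,0,0,0,0,0,1,0]
Step 2: insert gw at [7, 8, 26] -> counters=[0,0,0,0,0,0,0,1,2,0,0,0,0,0,0,0,0,0,0,0,0,0,0,0,0,0,1,0,1,0,0,0,0,0,0,0,0,0,0,0,0,1,0]
Step 3: insert rv at [5, 13, 35] -> counters=[0,0,0,0,0,1,0,1,2,0,0,0,0,1,0,0,0,0,0,0,0,0,0,0,0,0,1,0,1,0,0,0,0,0,0,1,0,0,0,0,0,1,0]
Step 4: insert c at [9, 27, 35] -> counters=[0,0,0,0,0,1,0,1,2,1,0,0,0,1,0,0,0,0,0,0,0,0,0,0,0,0,1,1,1,0,0,0,0,0,0,2,0,0,0,0,0,1,0]
Step 5: insert rv at [5, 13, 35] -> counters=[0,0,0,0,0,2,0,1,2,1,0,0,0,2,0,0,0,0,0,0,0,0,0,0,0,0,1,1,1,0,0,0,0,0,0,3,0,0,0,0,0,1,0]
Step 6: insert gw at [7, 8, 26] -> counters=[0,0,0,0,0,2,0,2,3,1,0,0,0,2,0,0,0,0,0,0,0,0,0,0,0,0,2,1,1,0,0,0,0,0,0,3,0,0,0,0,0,1,0]
Step 7: insert tt at [8, 28, 41] -> counters=[0,0,0,0,0,2,0,2,4,1,0,0,0,2,0,0,0,0,0,0,0,0,0,0,0,0,2,1,2,0,0,0,0,0,0,3,0,0,0,0,0,2,0]
Step 8: delete c at [9, 27, 35] -> counters=[0,0,0,0,0,2,0,2,4,0,0,0,0,2,0,0,0,0,0,0,0,0,0,0,0,0,2,0,2,0,0,0,0,0,0,2,0,0,0,0,0,2,0]
Step 9: delete gw at [7, 8, 26] -> counters=[0,0,0,0,0,2,0,1,3,0,0,0,0,2,0,0,0,0,0,0,0,0,0,0,0,0,1,0,2,0,0,0,0,0,0,2,0,0,0,0,0,2,0]
Step 10: insert c at [9, 27, 35] -> counters=[0,0,0,0,0,2,0,1,3,1,0,0,0,2,0,0,0,0,0,0,0,0,0,0,0,0,1,1,2,0,0,0,0,0,0,3,0,0,0,0,0,2,0]
Step 11: insert c at [9, 27, 35] -> counters=[0,0,0,0,0,2,0,1,3,2,0,0,0,2,0,0,0,0,0,0,0,0,0,0,0,0,1,2,2,0,0,0,0,0,0,4,0,0,0,0,0,2,0]
Step 12: insert gw at [7, 8, 26] -> counters=[0,0,0,0,0,2,0,2,4,2,0,0,0,2,0,0,0,0,0,0,0,0,0,0,0,0,2,2,2,0,0,0,0,0,0,4,0,0,0,0,0,2,0]
Step 13: insert tt at [8, 28, 41] -> counters=[0,0,0,0,0,2,0,2,5,2,0,0,0,2,0,0,0,0,0,0,0,0,0,0,0,0,2,2,3,0,0,0,0,0,0,4,0,0,0,0,0,3,0]
Step 14: delete tt at [8, 28, 41] -> counters=[0,0,0,0,0,2,0,2,4,2,0,0,0,2,0,0,0,0,0,0,0,0,0,0,0,0,2,2,2,0,0,0,0,0,0,4,0,0,0,0,0,2,0]
Step 15: insert tt at [8, 28, 41] -> counters=[0,0,0,0,0,2,0,2,5,2,0,0,0,2,0,0,0,0,0,0,0,0,0,0,0,0,2,2,3,0,0,0,0,0,0,4,0,0,0,0,0,3,0]
Step 16: insert tt at [8, 28, 41] -> counters=[0,0,0,0,0,2,0,2,6,2,0,0,0,2,0,0,0,0,0,0,0,0,0,0,0,0,2,2,4,0,0,0,0,0,0,4,0,0,0,0,0,4,0]
Step 17: insert c at [9, 27, 35] -> counters=[0,0,0,0,0,2,0,2,6,3,0,0,0,2,0,0,0,0,0,0,0,0,0,0,0,0,2,3,4,0,0,0,0,0,0,5,0,0,0,0,0,4,0]
Step 18: insert gw at [7, 8, 26] -> counters=[0,0,0,0,0,2,0,3,7,3,0,0,0,2,0,0,0,0,0,0,0,0,0,0,0,0,3,3,4,0,0,0,0,0,0,5,0,0,0,0,0,4,0]
Step 19: insert gw at [7, 8, 26] -> counters=[0,0,0,0,0,2,0,4,8,3,0,0,0,2,0,0,0,0,0,0,0,0,0,0,0,0,4,3,4,0,0,0,0,0,0,5,0,0,0,0,0,4,0]
Query gw: check counters[7]=4 counters[8]=8 counters[26]=4 -> maybe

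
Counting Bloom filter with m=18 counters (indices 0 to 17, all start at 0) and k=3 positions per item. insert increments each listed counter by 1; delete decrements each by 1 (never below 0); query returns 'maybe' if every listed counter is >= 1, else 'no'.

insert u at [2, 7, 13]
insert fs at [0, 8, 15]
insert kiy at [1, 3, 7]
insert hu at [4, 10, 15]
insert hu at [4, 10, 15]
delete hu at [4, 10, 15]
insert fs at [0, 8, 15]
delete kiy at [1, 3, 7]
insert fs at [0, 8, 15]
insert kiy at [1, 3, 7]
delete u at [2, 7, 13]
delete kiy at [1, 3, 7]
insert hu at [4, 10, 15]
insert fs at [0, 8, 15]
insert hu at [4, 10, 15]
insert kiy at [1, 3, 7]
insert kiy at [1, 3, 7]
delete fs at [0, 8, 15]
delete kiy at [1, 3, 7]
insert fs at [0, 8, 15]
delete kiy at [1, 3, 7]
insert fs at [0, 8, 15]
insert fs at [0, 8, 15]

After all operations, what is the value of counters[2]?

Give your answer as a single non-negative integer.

Answer: 0

Derivation:
Step 1: insert u at [2, 7, 13] -> counters=[0,0,1,0,0,0,0,1,0,0,0,0,0,1,0,0,0,0]
Step 2: insert fs at [0, 8, 15] -> counters=[1,0,1,0,0,0,0,1,1,0,0,0,0,1,0,1,0,0]
Step 3: insert kiy at [1, 3, 7] -> counters=[1,1,1,1,0,0,0,2,1,0,0,0,0,1,0,1,0,0]
Step 4: insert hu at [4, 10, 15] -> counters=[1,1,1,1,1,0,0,2,1,0,1,0,0,1,0,2,0,0]
Step 5: insert hu at [4, 10, 15] -> counters=[1,1,1,1,2,0,0,2,1,0,2,0,0,1,0,3,0,0]
Step 6: delete hu at [4, 10, 15] -> counters=[1,1,1,1,1,0,0,2,1,0,1,0,0,1,0,2,0,0]
Step 7: insert fs at [0, 8, 15] -> counters=[2,1,1,1,1,0,0,2,2,0,1,0,0,1,0,3,0,0]
Step 8: delete kiy at [1, 3, 7] -> counters=[2,0,1,0,1,0,0,1,2,0,1,0,0,1,0,3,0,0]
Step 9: insert fs at [0, 8, 15] -> counters=[3,0,1,0,1,0,0,1,3,0,1,0,0,1,0,4,0,0]
Step 10: insert kiy at [1, 3, 7] -> counters=[3,1,1,1,1,0,0,2,3,0,1,0,0,1,0,4,0,0]
Step 11: delete u at [2, 7, 13] -> counters=[3,1,0,1,1,0,0,1,3,0,1,0,0,0,0,4,0,0]
Step 12: delete kiy at [1, 3, 7] -> counters=[3,0,0,0,1,0,0,0,3,0,1,0,0,0,0,4,0,0]
Step 13: insert hu at [4, 10, 15] -> counters=[3,0,0,0,2,0,0,0,3,0,2,0,0,0,0,5,0,0]
Step 14: insert fs at [0, 8, 15] -> counters=[4,0,0,0,2,0,0,0,4,0,2,0,0,0,0,6,0,0]
Step 15: insert hu at [4, 10, 15] -> counters=[4,0,0,0,3,0,0,0,4,0,3,0,0,0,0,7,0,0]
Step 16: insert kiy at [1, 3, 7] -> counters=[4,1,0,1,3,0,0,1,4,0,3,0,0,0,0,7,0,0]
Step 17: insert kiy at [1, 3, 7] -> counters=[4,2,0,2,3,0,0,2,4,0,3,0,0,0,0,7,0,0]
Step 18: delete fs at [0, 8, 15] -> counters=[3,2,0,2,3,0,0,2,3,0,3,0,0,0,0,6,0,0]
Step 19: delete kiy at [1, 3, 7] -> counters=[3,1,0,1,3,0,0,1,3,0,3,0,0,0,0,6,0,0]
Step 20: insert fs at [0, 8, 15] -> counters=[4,1,0,1,3,0,0,1,4,0,3,0,0,0,0,7,0,0]
Step 21: delete kiy at [1, 3, 7] -> counters=[4,0,0,0,3,0,0,0,4,0,3,0,0,0,0,7,0,0]
Step 22: insert fs at [0, 8, 15] -> counters=[5,0,0,0,3,0,0,0,5,0,3,0,0,0,0,8,0,0]
Step 23: insert fs at [0, 8, 15] -> counters=[6,0,0,0,3,0,0,0,6,0,3,0,0,0,0,9,0,0]
Final counters=[6,0,0,0,3,0,0,0,6,0,3,0,0,0,0,9,0,0] -> counters[2]=0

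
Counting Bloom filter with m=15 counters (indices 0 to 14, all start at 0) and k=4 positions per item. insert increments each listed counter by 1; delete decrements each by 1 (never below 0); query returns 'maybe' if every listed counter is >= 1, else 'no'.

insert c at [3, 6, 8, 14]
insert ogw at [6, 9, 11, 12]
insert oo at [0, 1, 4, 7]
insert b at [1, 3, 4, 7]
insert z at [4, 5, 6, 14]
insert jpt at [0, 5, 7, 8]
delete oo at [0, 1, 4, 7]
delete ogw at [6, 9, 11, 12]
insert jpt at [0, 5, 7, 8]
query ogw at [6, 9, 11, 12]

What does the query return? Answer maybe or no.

Step 1: insert c at [3, 6, 8, 14] -> counters=[0,0,0,1,0,0,1,0,1,0,0,0,0,0,1]
Step 2: insert ogw at [6, 9, 11, 12] -> counters=[0,0,0,1,0,0,2,0,1,1,0,1,1,0,1]
Step 3: insert oo at [0, 1, 4, 7] -> counters=[1,1,0,1,1,0,2,1,1,1,0,1,1,0,1]
Step 4: insert b at [1, 3, 4, 7] -> counters=[1,2,0,2,2,0,2,2,1,1,0,1,1,0,1]
Step 5: insert z at [4, 5, 6, 14] -> counters=[1,2,0,2,3,1,3,2,1,1,0,1,1,0,2]
Step 6: insert jpt at [0, 5, 7, 8] -> counters=[2,2,0,2,3,2,3,3,2,1,0,1,1,0,2]
Step 7: delete oo at [0, 1, 4, 7] -> counters=[1,1,0,2,2,2,3,2,2,1,0,1,1,0,2]
Step 8: delete ogw at [6, 9, 11, 12] -> counters=[1,1,0,2,2,2,2,2,2,0,0,0,0,0,2]
Step 9: insert jpt at [0, 5, 7, 8] -> counters=[2,1,0,2,2,3,2,3,3,0,0,0,0,0,2]
Query ogw: check counters[6]=2 counters[9]=0 counters[11]=0 counters[12]=0 -> no

Answer: no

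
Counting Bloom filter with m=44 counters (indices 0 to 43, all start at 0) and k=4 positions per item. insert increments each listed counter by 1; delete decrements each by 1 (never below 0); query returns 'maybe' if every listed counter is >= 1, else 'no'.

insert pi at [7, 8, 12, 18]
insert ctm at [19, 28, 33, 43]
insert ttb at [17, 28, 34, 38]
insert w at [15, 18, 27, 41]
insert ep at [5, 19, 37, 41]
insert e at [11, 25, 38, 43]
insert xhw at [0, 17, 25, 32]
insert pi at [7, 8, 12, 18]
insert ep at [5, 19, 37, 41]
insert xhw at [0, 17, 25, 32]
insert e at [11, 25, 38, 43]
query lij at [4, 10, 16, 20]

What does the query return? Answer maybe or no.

Answer: no

Derivation:
Step 1: insert pi at [7, 8, 12, 18] -> counters=[0,0,0,0,0,0,0,1,1,0,0,0,1,0,0,0,0,0,1,0,0,0,0,0,0,0,0,0,0,0,0,0,0,0,0,0,0,0,0,0,0,0,0,0]
Step 2: insert ctm at [19, 28, 33, 43] -> counters=[0,0,0,0,0,0,0,1,1,0,0,0,1,0,0,0,0,0,1,1,0,0,0,0,0,0,0,0,1,0,0,0,0,1,0,0,0,0,0,0,0,0,0,1]
Step 3: insert ttb at [17, 28, 34, 38] -> counters=[0,0,0,0,0,0,0,1,1,0,0,0,1,0,0,0,0,1,1,1,0,0,0,0,0,0,0,0,2,0,0,0,0,1,1,0,0,0,1,0,0,0,0,1]
Step 4: insert w at [15, 18, 27, 41] -> counters=[0,0,0,0,0,0,0,1,1,0,0,0,1,0,0,1,0,1,2,1,0,0,0,0,0,0,0,1,2,0,0,0,0,1,1,0,0,0,1,0,0,1,0,1]
Step 5: insert ep at [5, 19, 37, 41] -> counters=[0,0,0,0,0,1,0,1,1,0,0,0,1,0,0,1,0,1,2,2,0,0,0,0,0,0,0,1,2,0,0,0,0,1,1,0,0,1,1,0,0,2,0,1]
Step 6: insert e at [11, 25, 38, 43] -> counters=[0,0,0,0,0,1,0,1,1,0,0,1,1,0,0,1,0,1,2,2,0,0,0,0,0,1,0,1,2,0,0,0,0,1,1,0,0,1,2,0,0,2,0,2]
Step 7: insert xhw at [0, 17, 25, 32] -> counters=[1,0,0,0,0,1,0,1,1,0,0,1,1,0,0,1,0,2,2,2,0,0,0,0,0,2,0,1,2,0,0,0,1,1,1,0,0,1,2,0,0,2,0,2]
Step 8: insert pi at [7, 8, 12, 18] -> counters=[1,0,0,0,0,1,0,2,2,0,0,1,2,0,0,1,0,2,3,2,0,0,0,0,0,2,0,1,2,0,0,0,1,1,1,0,0,1,2,0,0,2,0,2]
Step 9: insert ep at [5, 19, 37, 41] -> counters=[1,0,0,0,0,2,0,2,2,0,0,1,2,0,0,1,0,2,3,3,0,0,0,0,0,2,0,1,2,0,0,0,1,1,1,0,0,2,2,0,0,3,0,2]
Step 10: insert xhw at [0, 17, 25, 32] -> counters=[2,0,0,0,0,2,0,2,2,0,0,1,2,0,0,1,0,3,3,3,0,0,0,0,0,3,0,1,2,0,0,0,2,1,1,0,0,2,2,0,0,3,0,2]
Step 11: insert e at [11, 25, 38, 43] -> counters=[2,0,0,0,0,2,0,2,2,0,0,2,2,0,0,1,0,3,3,3,0,0,0,0,0,4,0,1,2,0,0,0,2,1,1,0,0,2,3,0,0,3,0,3]
Query lij: check counters[4]=0 counters[10]=0 counters[16]=0 counters[20]=0 -> no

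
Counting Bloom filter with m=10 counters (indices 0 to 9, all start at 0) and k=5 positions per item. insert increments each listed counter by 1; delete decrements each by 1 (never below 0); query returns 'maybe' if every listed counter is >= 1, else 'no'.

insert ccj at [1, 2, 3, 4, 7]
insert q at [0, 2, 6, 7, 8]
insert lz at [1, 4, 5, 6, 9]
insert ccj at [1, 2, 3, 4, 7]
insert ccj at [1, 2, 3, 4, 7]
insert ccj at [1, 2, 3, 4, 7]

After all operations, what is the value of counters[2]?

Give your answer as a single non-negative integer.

Step 1: insert ccj at [1, 2, 3, 4, 7] -> counters=[0,1,1,1,1,0,0,1,0,0]
Step 2: insert q at [0, 2, 6, 7, 8] -> counters=[1,1,2,1,1,0,1,2,1,0]
Step 3: insert lz at [1, 4, 5, 6, 9] -> counters=[1,2,2,1,2,1,2,2,1,1]
Step 4: insert ccj at [1, 2, 3, 4, 7] -> counters=[1,3,3,2,3,1,2,3,1,1]
Step 5: insert ccj at [1, 2, 3, 4, 7] -> counters=[1,4,4,3,4,1,2,4,1,1]
Step 6: insert ccj at [1, 2, 3, 4, 7] -> counters=[1,5,5,4,5,1,2,5,1,1]
Final counters=[1,5,5,4,5,1,2,5,1,1] -> counters[2]=5

Answer: 5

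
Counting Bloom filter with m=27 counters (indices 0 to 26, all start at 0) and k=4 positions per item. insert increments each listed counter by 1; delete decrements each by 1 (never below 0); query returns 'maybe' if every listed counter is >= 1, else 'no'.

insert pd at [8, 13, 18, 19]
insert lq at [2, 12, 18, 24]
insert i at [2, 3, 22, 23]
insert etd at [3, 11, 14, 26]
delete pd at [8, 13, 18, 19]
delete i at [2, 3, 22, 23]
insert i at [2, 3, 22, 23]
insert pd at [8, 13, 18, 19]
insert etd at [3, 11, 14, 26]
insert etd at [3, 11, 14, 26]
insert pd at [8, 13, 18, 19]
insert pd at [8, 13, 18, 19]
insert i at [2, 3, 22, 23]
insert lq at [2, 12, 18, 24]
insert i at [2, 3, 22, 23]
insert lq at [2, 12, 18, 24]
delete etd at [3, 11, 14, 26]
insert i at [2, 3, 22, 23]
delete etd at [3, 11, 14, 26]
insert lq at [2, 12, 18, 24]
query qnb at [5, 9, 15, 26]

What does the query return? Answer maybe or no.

Answer: no

Derivation:
Step 1: insert pd at [8, 13, 18, 19] -> counters=[0,0,0,0,0,0,0,0,1,0,0,0,0,1,0,0,0,0,1,1,0,0,0,0,0,0,0]
Step 2: insert lq at [2, 12, 18, 24] -> counters=[0,0,1,0,0,0,0,0,1,0,0,0,1,1,0,0,0,0,2,1,0,0,0,0,1,0,0]
Step 3: insert i at [2, 3, 22, 23] -> counters=[0,0,2,1,0,0,0,0,1,0,0,0,1,1,0,0,0,0,2,1,0,0,1,1,1,0,0]
Step 4: insert etd at [3, 11, 14, 26] -> counters=[0,0,2,2,0,0,0,0,1,0,0,1,1,1,1,0,0,0,2,1,0,0,1,1,1,0,1]
Step 5: delete pd at [8, 13, 18, 19] -> counters=[0,0,2,2,0,0,0,0,0,0,0,1,1,0,1,0,0,0,1,0,0,0,1,1,1,0,1]
Step 6: delete i at [2, 3, 22, 23] -> counters=[0,0,1,1,0,0,0,0,0,0,0,1,1,0,1,0,0,0,1,0,0,0,0,0,1,0,1]
Step 7: insert i at [2, 3, 22, 23] -> counters=[0,0,2,2,0,0,0,0,0,0,0,1,1,0,1,0,0,0,1,0,0,0,1,1,1,0,1]
Step 8: insert pd at [8, 13, 18, 19] -> counters=[0,0,2,2,0,0,0,0,1,0,0,1,1,1,1,0,0,0,2,1,0,0,1,1,1,0,1]
Step 9: insert etd at [3, 11, 14, 26] -> counters=[0,0,2,3,0,0,0,0,1,0,0,2,1,1,2,0,0,0,2,1,0,0,1,1,1,0,2]
Step 10: insert etd at [3, 11, 14, 26] -> counters=[0,0,2,4,0,0,0,0,1,0,0,3,1,1,3,0,0,0,2,1,0,0,1,1,1,0,3]
Step 11: insert pd at [8, 13, 18, 19] -> counters=[0,0,2,4,0,0,0,0,2,0,0,3,1,2,3,0,0,0,3,2,0,0,1,1,1,0,3]
Step 12: insert pd at [8, 13, 18, 19] -> counters=[0,0,2,4,0,0,0,0,3,0,0,3,1,3,3,0,0,0,4,3,0,0,1,1,1,0,3]
Step 13: insert i at [2, 3, 22, 23] -> counters=[0,0,3,5,0,0,0,0,3,0,0,3,1,3,3,0,0,0,4,3,0,0,2,2,1,0,3]
Step 14: insert lq at [2, 12, 18, 24] -> counters=[0,0,4,5,0,0,0,0,3,0,0,3,2,3,3,0,0,0,5,3,0,0,2,2,2,0,3]
Step 15: insert i at [2, 3, 22, 23] -> counters=[0,0,5,6,0,0,0,0,3,0,0,3,2,3,3,0,0,0,5,3,0,0,3,3,2,0,3]
Step 16: insert lq at [2, 12, 18, 24] -> counters=[0,0,6,6,0,0,0,0,3,0,0,3,3,3,3,0,0,0,6,3,0,0,3,3,3,0,3]
Step 17: delete etd at [3, 11, 14, 26] -> counters=[0,0,6,5,0,0,0,0,3,0,0,2,3,3,2,0,0,0,6,3,0,0,3,3,3,0,2]
Step 18: insert i at [2, 3, 22, 23] -> counters=[0,0,7,6,0,0,0,0,3,0,0,2,3,3,2,0,0,0,6,3,0,0,4,4,3,0,2]
Step 19: delete etd at [3, 11, 14, 26] -> counters=[0,0,7,5,0,0,0,0,3,0,0,1,3,3,1,0,0,0,6,3,0,0,4,4,3,0,1]
Step 20: insert lq at [2, 12, 18, 24] -> counters=[0,0,8,5,0,0,0,0,3,0,0,1,4,3,1,0,0,0,7,3,0,0,4,4,4,0,1]
Query qnb: check counters[5]=0 counters[9]=0 counters[15]=0 counters[26]=1 -> no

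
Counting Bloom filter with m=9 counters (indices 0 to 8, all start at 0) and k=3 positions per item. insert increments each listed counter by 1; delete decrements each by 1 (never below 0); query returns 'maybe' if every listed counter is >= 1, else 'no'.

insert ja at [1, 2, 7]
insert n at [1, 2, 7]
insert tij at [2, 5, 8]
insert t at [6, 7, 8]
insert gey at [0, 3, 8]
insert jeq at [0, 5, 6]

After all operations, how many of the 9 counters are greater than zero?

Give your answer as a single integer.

Step 1: insert ja at [1, 2, 7] -> counters=[0,1,1,0,0,0,0,1,0]
Step 2: insert n at [1, 2, 7] -> counters=[0,2,2,0,0,0,0,2,0]
Step 3: insert tij at [2, 5, 8] -> counters=[0,2,3,0,0,1,0,2,1]
Step 4: insert t at [6, 7, 8] -> counters=[0,2,3,0,0,1,1,3,2]
Step 5: insert gey at [0, 3, 8] -> counters=[1,2,3,1,0,1,1,3,3]
Step 6: insert jeq at [0, 5, 6] -> counters=[2,2,3,1,0,2,2,3,3]
Final counters=[2,2,3,1,0,2,2,3,3] -> 8 nonzero

Answer: 8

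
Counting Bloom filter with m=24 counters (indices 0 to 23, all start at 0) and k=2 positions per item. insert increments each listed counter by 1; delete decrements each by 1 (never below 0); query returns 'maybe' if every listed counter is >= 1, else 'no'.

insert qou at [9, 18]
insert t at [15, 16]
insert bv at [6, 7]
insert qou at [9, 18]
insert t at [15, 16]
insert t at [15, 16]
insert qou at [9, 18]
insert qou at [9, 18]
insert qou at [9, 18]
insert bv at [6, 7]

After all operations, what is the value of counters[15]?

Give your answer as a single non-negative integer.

Answer: 3

Derivation:
Step 1: insert qou at [9, 18] -> counters=[0,0,0,0,0,0,0,0,0,1,0,0,0,0,0,0,0,0,1,0,0,0,0,0]
Step 2: insert t at [15, 16] -> counters=[0,0,0,0,0,0,0,0,0,1,0,0,0,0,0,1,1,0,1,0,0,0,0,0]
Step 3: insert bv at [6, 7] -> counters=[0,0,0,0,0,0,1,1,0,1,0,0,0,0,0,1,1,0,1,0,0,0,0,0]
Step 4: insert qou at [9, 18] -> counters=[0,0,0,0,0,0,1,1,0,2,0,0,0,0,0,1,1,0,2,0,0,0,0,0]
Step 5: insert t at [15, 16] -> counters=[0,0,0,0,0,0,1,1,0,2,0,0,0,0,0,2,2,0,2,0,0,0,0,0]
Step 6: insert t at [15, 16] -> counters=[0,0,0,0,0,0,1,1,0,2,0,0,0,0,0,3,3,0,2,0,0,0,0,0]
Step 7: insert qou at [9, 18] -> counters=[0,0,0,0,0,0,1,1,0,3,0,0,0,0,0,3,3,0,3,0,0,0,0,0]
Step 8: insert qou at [9, 18] -> counters=[0,0,0,0,0,0,1,1,0,4,0,0,0,0,0,3,3,0,4,0,0,0,0,0]
Step 9: insert qou at [9, 18] -> counters=[0,0,0,0,0,0,1,1,0,5,0,0,0,0,0,3,3,0,5,0,0,0,0,0]
Step 10: insert bv at [6, 7] -> counters=[0,0,0,0,0,0,2,2,0,5,0,0,0,0,0,3,3,0,5,0,0,0,0,0]
Final counters=[0,0,0,0,0,0,2,2,0,5,0,0,0,0,0,3,3,0,5,0,0,0,0,0] -> counters[15]=3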